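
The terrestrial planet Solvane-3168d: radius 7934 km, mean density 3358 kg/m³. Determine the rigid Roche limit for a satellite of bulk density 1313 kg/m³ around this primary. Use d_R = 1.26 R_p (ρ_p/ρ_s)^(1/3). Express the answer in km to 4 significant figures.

d_R = 1.26 × 7934 km × (3358/1313)^(1/3)
    = 13670 km

13670 km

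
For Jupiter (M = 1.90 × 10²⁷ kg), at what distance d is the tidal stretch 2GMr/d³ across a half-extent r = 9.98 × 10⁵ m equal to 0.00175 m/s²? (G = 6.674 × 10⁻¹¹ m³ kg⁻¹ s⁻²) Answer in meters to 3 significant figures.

2GMr/d³ = a_tidal  ⇒  d = (2GMr / a_tidal)^(1/3)
d = (2 × 6.674×10⁻¹¹ × (1.90 × 10²⁷) × (9.98 × 10⁵) / (0.00175))^(1/3)
  = 5.25 × 10⁸ m

5.25 × 10⁸ m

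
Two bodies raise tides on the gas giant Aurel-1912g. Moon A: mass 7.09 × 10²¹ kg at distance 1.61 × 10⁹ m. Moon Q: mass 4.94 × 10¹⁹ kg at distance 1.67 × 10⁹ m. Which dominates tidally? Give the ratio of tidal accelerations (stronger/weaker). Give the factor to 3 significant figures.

The tide-raising term goes as M/d³ (the gradient of a 1/d² field).
Moon A: (7.09 × 10²¹) / (1.61 × 10⁹)³ = 1.699 × 10⁻⁶
Moon Q: (4.94 × 10¹⁹) / (1.67 × 10⁹)³ = 1.061 × 10⁻⁸
Ratio (larger/smaller) = 160

Moon A, by a factor of ≈ 160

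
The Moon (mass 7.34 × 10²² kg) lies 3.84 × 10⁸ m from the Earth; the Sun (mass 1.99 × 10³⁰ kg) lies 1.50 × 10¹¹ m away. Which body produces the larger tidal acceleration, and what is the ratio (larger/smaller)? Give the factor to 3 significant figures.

The Moon, by a factor of ≈ 2.20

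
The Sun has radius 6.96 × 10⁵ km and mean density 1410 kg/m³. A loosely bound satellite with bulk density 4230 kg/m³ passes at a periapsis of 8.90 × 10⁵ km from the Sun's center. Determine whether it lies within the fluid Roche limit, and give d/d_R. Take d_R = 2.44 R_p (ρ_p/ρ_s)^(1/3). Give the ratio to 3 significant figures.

d_R = 2.44 × (6.96 × 10⁵ km) × (1410/4230)^(1/3) = 1.177 × 10⁶ km
d/d_R = (8.90 × 10⁵) / (1.177 × 10⁶) = 0.756
Since d/d_R < 1, the body is inside the Roche limit.

inside; d/d_R ≈ 0.756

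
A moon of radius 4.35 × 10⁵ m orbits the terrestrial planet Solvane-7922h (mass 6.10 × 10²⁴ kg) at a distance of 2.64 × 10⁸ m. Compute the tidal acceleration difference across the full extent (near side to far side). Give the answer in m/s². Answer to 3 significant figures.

The field gradient is 2GM/d³; across the full diameter 2r the difference is 4GMr/d³.
Δa = 4GMr/d³
   = 4 × (6.674 × 10⁻¹¹) × (6.10 × 10²⁴) × (4.35 × 10⁵) / (2.64 × 10⁸)³
   = 3.85 × 10⁻⁵ m/s²

3.85 × 10⁻⁵ m/s²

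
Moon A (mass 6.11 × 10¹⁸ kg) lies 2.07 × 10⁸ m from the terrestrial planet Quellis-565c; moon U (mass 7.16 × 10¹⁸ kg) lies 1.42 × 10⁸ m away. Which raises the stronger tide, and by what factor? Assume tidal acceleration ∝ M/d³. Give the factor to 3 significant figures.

Moon U, by a factor of ≈ 3.63

Tidal acceleration ∝ M/d³, so compare M/d³ for each.
Moon A: (6.11 × 10¹⁸) / (2.07 × 10⁸)³ = 6.889 × 10⁻⁷
Moon U: (7.16 × 10¹⁸) / (1.42 × 10⁸)³ = 2.501 × 10⁻⁶
Ratio (larger/smaller) = 3.63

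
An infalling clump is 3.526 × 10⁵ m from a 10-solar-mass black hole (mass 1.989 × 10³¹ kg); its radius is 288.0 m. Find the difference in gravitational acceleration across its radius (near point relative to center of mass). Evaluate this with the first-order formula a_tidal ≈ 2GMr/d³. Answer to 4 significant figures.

1.744 × 10⁷ m/s²

Differencing GM/(d−r)² and GM/d² to first order in r/d gives 2GMr/d³.
Δg = 2GMr/d³
   = 2 × (6.674 × 10⁻¹¹) × (1.989 × 10³¹) × (288.0) / (3.526 × 10⁵)³
   = 1.744 × 10⁷ m/s²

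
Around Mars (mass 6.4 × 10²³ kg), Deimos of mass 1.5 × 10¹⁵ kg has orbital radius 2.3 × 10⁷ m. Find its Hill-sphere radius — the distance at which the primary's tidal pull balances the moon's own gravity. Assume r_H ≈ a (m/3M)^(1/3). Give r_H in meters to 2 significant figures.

2.1 × 10⁴ m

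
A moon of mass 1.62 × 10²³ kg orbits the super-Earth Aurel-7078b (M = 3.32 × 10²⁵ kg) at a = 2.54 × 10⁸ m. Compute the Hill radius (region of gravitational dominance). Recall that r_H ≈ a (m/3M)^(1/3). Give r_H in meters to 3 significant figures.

r_H ≈ a (m/3M)^(1/3)
    = (2.54 × 10⁸) × (1.62 × 10²³ / (3 × 3.32 × 10²⁵))^(1/3)
    = 2.99 × 10⁷ m

2.99 × 10⁷ m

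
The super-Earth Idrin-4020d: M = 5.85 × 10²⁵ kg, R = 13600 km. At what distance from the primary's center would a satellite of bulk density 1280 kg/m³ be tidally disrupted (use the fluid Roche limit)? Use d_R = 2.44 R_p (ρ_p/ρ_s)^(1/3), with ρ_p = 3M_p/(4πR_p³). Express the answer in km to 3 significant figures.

54100 km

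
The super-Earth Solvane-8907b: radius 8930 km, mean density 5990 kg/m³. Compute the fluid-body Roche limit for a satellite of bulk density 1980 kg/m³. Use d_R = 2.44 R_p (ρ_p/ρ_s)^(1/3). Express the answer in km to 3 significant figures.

d_R = 2.44 × 8930 km × (5990/1980)^(1/3)
    = 31500 km

31500 km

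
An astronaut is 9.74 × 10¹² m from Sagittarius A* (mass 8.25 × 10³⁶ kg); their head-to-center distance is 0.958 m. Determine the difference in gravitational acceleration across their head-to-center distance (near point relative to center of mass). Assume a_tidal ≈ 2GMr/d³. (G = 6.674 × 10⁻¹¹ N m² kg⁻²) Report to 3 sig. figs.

1.14 × 10⁻¹² m/s²

Δa = 2GMr/d³
   = 2 × (6.674 × 10⁻¹¹) × (8.25 × 10³⁶) × (0.958) / (9.74 × 10¹²)³
   = 1.14 × 10⁻¹² m/s²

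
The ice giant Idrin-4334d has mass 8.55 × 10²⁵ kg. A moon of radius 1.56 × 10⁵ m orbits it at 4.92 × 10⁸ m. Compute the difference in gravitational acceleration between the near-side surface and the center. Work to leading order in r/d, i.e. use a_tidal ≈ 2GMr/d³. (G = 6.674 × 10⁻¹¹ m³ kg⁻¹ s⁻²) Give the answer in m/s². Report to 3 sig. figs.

1.49 × 10⁻⁵ m/s²

Δg = 2GMr/d³
   = 2 × (6.674 × 10⁻¹¹) × (8.55 × 10²⁵) × (1.56 × 10⁵) / (4.92 × 10⁸)³
   = 1.49 × 10⁻⁵ m/s²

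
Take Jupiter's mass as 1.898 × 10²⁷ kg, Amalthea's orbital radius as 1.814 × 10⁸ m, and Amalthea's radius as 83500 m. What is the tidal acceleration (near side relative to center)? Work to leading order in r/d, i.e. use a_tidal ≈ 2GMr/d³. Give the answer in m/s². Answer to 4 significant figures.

Δg = 2GMr/d³
   = 2 × (6.674 × 10⁻¹¹) × (1.898 × 10²⁷) × (83500) / (1.814 × 10⁸)³
   = 3.544 × 10⁻³ m/s²

3.544 × 10⁻³ m/s²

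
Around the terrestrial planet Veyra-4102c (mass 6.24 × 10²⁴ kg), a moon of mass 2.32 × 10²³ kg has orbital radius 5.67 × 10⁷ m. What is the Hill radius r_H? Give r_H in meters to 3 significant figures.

1.31 × 10⁷ m

r_H ≈ a (m/3M)^(1/3)
    = (5.67 × 10⁷) × (2.32 × 10²³ / (3 × 6.24 × 10²⁴))^(1/3)
    = 1.31 × 10⁷ m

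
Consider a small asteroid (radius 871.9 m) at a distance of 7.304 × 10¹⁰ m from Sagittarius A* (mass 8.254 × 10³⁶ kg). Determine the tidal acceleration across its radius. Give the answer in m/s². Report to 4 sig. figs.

Δa = 2GMr/d³
   = 2 × (6.674 × 10⁻¹¹) × (8.254 × 10³⁶) × (871.9) / (7.304 × 10¹⁰)³
   = 2.465 × 10⁻³ m/s²

2.465 × 10⁻³ m/s²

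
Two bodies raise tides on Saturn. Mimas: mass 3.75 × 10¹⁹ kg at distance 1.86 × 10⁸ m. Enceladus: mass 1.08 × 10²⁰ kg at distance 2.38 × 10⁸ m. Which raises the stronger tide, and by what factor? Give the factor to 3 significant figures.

Tidal stretch scales as M/d³; compute that for each body.
Mimas: (3.75 × 10¹⁹) / (1.86 × 10⁸)³ = 5.828 × 10⁻⁶
Enceladus: (1.08 × 10²⁰) / (2.38 × 10⁸)³ = 8.011 × 10⁻⁶
Ratio (larger/smaller) = 1.37

Enceladus, by a factor of ≈ 1.37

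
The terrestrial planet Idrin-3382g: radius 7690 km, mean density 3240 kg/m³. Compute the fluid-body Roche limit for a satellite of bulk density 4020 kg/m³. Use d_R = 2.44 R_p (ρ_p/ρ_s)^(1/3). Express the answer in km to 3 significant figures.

17500 km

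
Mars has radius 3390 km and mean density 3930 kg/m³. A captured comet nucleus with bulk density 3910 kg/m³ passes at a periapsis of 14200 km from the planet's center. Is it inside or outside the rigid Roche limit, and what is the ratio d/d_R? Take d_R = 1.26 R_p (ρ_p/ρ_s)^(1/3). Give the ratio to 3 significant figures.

outside; d/d_R ≈ 3.32

d_R = 1.26 × (3390 km) × (3930/3910)^(1/3) = 4279 km
d/d_R = (14200) / (4279) = 3.32
Since d/d_R > 1, the body is outside the Roche limit.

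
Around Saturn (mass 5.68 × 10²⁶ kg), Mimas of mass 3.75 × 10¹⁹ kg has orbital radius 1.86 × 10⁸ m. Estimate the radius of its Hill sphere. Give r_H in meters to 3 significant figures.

r_H ≈ a (m/3M)^(1/3)
    = (1.86 × 10⁸) × (3.75 × 10¹⁹ / (3 × 5.68 × 10²⁶))^(1/3)
    = 5.21 × 10⁵ m

5.21 × 10⁵ m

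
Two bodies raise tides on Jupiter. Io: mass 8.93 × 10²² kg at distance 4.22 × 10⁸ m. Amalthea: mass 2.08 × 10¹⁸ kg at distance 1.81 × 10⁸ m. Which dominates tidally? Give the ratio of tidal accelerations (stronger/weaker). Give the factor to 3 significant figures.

Tidal stretch scales as M/d³; compute that for each body.
Io: (8.93 × 10²²) / (4.22 × 10⁸)³ = 1.188 × 10⁻³
Amalthea: (2.08 × 10¹⁸) / (1.81 × 10⁸)³ = 3.508 × 10⁻⁷
Ratio (larger/smaller) = 3390

Io, by a factor of ≈ 3390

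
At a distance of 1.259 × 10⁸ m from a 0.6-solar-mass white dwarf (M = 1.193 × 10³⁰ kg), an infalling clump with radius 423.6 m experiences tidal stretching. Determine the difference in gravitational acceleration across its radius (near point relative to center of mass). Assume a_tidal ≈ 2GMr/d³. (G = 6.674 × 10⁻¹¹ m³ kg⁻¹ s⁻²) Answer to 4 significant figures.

3.380 × 10⁻² m/s²

a_tidal = 2GMr/d³
        = 2 × (6.674 × 10⁻¹¹) × (1.193 × 10³⁰) × (423.6) / (1.259 × 10⁸)³
        = 3.380 × 10⁻² m/s²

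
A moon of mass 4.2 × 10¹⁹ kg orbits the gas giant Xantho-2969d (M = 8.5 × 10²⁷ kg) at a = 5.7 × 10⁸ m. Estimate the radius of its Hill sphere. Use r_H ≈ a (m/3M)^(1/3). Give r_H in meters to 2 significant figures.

6.7 × 10⁵ m

r_H ≈ a (m/3M)^(1/3)
    = (5.7 × 10⁸) × (4.2 × 10¹⁹ / (3 × 8.5 × 10²⁷))^(1/3)
    = 6.7 × 10⁵ m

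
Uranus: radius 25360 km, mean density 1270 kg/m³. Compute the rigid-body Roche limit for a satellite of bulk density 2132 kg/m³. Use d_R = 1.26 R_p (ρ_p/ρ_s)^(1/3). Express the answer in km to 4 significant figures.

26890 km

d_R = 1.26 × 25360 km × (1270/2132)^(1/3)
    = 26890 km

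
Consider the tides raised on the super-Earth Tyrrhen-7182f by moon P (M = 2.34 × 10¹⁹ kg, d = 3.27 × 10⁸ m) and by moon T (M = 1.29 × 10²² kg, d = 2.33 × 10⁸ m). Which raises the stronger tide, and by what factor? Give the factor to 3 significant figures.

Tidal stretch scales as M/d³; compute that for each body.
Moon P: (2.34 × 10¹⁹) / (3.27 × 10⁸)³ = 6.692 × 10⁻⁷
Moon T: (1.29 × 10²²) / (2.33 × 10⁸)³ = 1.020 × 10⁻³
Ratio (larger/smaller) = 1520

Moon T, by a factor of ≈ 1520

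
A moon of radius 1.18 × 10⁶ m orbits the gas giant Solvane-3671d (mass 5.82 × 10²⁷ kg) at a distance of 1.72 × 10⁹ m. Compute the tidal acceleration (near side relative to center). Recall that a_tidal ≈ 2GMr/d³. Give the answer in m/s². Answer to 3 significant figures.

1.80 × 10⁻⁴ m/s²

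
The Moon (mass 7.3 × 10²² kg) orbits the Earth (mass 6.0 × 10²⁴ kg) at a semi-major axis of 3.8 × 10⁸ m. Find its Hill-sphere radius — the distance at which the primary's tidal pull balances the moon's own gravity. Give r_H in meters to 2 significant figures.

6.1 × 10⁷ m

r_H ≈ a (m/3M)^(1/3)
    = (3.8 × 10⁸) × (7.3 × 10²² / (3 × 6.0 × 10²⁴))^(1/3)
    = 6.1 × 10⁷ m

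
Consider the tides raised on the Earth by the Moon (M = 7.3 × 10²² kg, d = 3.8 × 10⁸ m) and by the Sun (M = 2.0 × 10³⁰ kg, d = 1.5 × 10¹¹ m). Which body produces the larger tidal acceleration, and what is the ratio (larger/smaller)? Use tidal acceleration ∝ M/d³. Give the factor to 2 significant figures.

Tidal acceleration ∝ M/d³, so compare M/d³ for each.
The Moon: (7.3 × 10²²) / (3.8 × 10⁸)³ = 1.330 × 10⁻³
The Sun: (2.0 × 10³⁰) / (1.5 × 10¹¹)³ = 5.926 × 10⁻⁴
Ratio (larger/smaller) = 2.2

The Moon, by a factor of ≈ 2.2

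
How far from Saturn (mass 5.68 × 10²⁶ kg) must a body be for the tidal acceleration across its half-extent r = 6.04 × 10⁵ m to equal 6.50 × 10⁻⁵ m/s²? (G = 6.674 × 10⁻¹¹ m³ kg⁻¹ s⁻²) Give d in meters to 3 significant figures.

8.90 × 10⁸ m

2GMr/d³ = a_tidal  ⇒  d = (2GMr / a_tidal)^(1/3)
d = (2 × 6.674×10⁻¹¹ × (5.68 × 10²⁶) × (6.04 × 10⁵) / (6.50 × 10⁻⁵))^(1/3)
  = 8.90 × 10⁸ m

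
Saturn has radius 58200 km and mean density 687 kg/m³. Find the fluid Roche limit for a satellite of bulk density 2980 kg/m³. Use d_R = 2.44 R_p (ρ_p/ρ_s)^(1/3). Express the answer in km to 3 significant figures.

87100 km

d_R = 2.44 × 58200 km × (687/2980)^(1/3)
    = 87100 km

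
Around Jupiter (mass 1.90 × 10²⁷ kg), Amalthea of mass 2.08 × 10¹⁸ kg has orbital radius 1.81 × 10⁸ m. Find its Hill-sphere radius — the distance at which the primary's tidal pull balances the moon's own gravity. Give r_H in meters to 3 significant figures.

r_H ≈ a (m/3M)^(1/3)
    = (1.81 × 10⁸) × (2.08 × 10¹⁸ / (3 × 1.90 × 10²⁷))^(1/3)
    = 1.29 × 10⁵ m

1.29 × 10⁵ m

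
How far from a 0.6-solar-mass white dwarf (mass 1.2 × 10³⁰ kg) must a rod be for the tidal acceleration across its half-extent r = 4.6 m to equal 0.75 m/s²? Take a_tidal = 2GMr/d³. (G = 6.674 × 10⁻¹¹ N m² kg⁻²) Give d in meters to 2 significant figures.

2GMr/d³ = a_tidal  ⇒  d = (2GMr / a_tidal)^(1/3)
d = (2 × 6.674×10⁻¹¹ × (1.2 × 10³⁰) × (4.6) / (0.75))^(1/3)
  = 9.9 × 10⁶ m

9.9 × 10⁶ m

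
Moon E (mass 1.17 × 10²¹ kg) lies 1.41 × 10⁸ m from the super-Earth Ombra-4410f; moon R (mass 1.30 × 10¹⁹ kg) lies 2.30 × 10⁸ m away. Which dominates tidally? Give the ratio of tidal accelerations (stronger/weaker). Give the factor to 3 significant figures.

Tidal stretch scales as M/d³; compute that for each body.
Moon E: (1.17 × 10²¹) / (1.41 × 10⁸)³ = 4.174 × 10⁻⁴
Moon R: (1.30 × 10¹⁹) / (2.30 × 10⁸)³ = 1.068 × 10⁻⁶
Ratio (larger/smaller) = 391

Moon E, by a factor of ≈ 391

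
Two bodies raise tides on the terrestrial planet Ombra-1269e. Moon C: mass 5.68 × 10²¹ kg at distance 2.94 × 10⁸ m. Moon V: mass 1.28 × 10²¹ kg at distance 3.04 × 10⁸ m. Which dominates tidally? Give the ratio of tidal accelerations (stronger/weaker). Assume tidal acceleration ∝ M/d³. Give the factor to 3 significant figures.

Tidal acceleration ∝ M/d³, so compare M/d³ for each.
Moon C: (5.68 × 10²¹) / (2.94 × 10⁸)³ = 2.235 × 10⁻⁴
Moon V: (1.28 × 10²¹) / (3.04 × 10⁸)³ = 4.556 × 10⁻⁵
Ratio (larger/smaller) = 4.91

Moon C, by a factor of ≈ 4.91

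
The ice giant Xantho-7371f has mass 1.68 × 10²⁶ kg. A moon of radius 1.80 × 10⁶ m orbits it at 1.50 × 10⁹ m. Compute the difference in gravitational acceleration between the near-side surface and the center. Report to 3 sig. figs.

1.20 × 10⁻⁵ m/s²

Δa = 2GMr/d³
   = 2 × (6.674 × 10⁻¹¹) × (1.68 × 10²⁶) × (1.80 × 10⁶) / (1.50 × 10⁹)³
   = 1.20 × 10⁻⁵ m/s²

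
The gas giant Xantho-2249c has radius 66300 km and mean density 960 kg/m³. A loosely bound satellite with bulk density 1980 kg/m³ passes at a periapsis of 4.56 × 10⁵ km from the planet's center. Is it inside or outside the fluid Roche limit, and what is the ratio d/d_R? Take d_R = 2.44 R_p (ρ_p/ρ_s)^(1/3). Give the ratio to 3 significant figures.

outside; d/d_R ≈ 3.59

d_R = 2.44 × (66300 km) × (960/1980)^(1/3) = 1.271 × 10⁵ km
d/d_R = (4.56 × 10⁵) / (1.271 × 10⁵) = 3.59
Since d/d_R > 1, the body is outside the Roche limit.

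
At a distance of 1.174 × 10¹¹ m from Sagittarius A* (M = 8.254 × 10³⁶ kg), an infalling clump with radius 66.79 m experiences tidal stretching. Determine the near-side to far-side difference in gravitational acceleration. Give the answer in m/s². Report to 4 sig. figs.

9.095 × 10⁻⁵ m/s²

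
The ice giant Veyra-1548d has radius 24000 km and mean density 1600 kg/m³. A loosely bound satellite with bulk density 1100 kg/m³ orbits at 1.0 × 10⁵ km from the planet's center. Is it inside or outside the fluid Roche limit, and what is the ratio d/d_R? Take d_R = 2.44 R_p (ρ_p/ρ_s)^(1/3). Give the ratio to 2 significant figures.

outside; d/d_R ≈ 1.5

d_R = 2.44 × (24000 km) × (1600/1100)^(1/3) = 66350 km
d/d_R = (1.0 × 10⁵) / (66350) = 1.5
Since d/d_R > 1, the body is outside the Roche limit.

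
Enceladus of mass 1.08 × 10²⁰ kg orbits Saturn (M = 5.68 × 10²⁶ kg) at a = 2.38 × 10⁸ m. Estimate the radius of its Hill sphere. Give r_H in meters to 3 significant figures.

9.49 × 10⁵ m

r_H ≈ a (m/3M)^(1/3)
    = (2.38 × 10⁸) × (1.08 × 10²⁰ / (3 × 5.68 × 10²⁶))^(1/3)
    = 9.49 × 10⁵ m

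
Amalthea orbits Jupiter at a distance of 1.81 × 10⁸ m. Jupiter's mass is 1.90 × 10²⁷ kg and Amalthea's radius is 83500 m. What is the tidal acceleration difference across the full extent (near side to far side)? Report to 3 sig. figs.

7.14 × 10⁻³ m/s²

Δa = 4GMr/d³
   = 4 × (6.674 × 10⁻¹¹) × (1.90 × 10²⁷) × (83500) / (1.81 × 10⁸)³
   = 7.14 × 10⁻³ m/s²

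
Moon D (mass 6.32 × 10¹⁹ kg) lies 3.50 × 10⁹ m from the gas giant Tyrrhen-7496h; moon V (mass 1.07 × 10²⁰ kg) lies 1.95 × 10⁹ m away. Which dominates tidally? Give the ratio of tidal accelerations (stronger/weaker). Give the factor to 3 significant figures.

Compare M/d³ for the two perturbers:
Moon D: (6.32 × 10¹⁹) / (3.50 × 10⁹)³ = 1.474 × 10⁻⁹
Moon V: (1.07 × 10²⁰) / (1.95 × 10⁹)³ = 1.443 × 10⁻⁸
Ratio (larger/smaller) = 9.79

Moon V, by a factor of ≈ 9.79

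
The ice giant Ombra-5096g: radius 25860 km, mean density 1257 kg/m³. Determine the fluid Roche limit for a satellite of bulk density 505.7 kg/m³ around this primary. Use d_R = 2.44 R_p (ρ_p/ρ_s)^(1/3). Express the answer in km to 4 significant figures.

d_R = 2.44 × 25860 km × (1257/505.7)^(1/3)
    = 85470 km

85470 km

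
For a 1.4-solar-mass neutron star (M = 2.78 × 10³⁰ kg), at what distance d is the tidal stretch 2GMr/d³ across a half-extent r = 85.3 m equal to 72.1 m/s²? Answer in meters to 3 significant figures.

2GMr/d³ = a_tidal  ⇒  d = (2GMr / a_tidal)^(1/3)
d = (2 × 6.674×10⁻¹¹ × (2.78 × 10³⁰) × (85.3) / (72.1))^(1/3)
  = 7.60 × 10⁶ m

7.60 × 10⁶ m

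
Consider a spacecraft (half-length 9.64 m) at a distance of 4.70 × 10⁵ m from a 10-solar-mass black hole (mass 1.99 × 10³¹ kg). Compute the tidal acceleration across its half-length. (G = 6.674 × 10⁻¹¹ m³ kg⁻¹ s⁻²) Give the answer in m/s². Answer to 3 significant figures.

Differencing GM/(d−r)² and GM/d² to first order in r/d gives 2GMr/d³.
a_tidal = 2GMr/d³
        = 2 × (6.674 × 10⁻¹¹) × (1.99 × 10³¹) × (9.64) / (4.70 × 10⁵)³
        = 2.47 × 10⁵ m/s²

2.47 × 10⁵ m/s²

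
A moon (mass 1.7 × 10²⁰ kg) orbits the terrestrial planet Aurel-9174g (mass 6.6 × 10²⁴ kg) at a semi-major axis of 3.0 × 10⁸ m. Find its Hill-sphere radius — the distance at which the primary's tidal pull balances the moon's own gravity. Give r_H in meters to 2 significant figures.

r_H ≈ a (m/3M)^(1/3)
    = (3.0 × 10⁸) × (1.7 × 10²⁰ / (3 × 6.6 × 10²⁴))^(1/3)
    = 6.1 × 10⁶ m

6.1 × 10⁶ m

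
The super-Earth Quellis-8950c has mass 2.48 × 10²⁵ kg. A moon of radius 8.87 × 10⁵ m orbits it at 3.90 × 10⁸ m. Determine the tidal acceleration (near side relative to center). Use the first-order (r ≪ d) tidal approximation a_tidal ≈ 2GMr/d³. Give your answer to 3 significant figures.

Differencing GM/(d−r)² and GM/d² to first order in r/d gives 2GMr/d³.
Δa = 2GMr/d³
   = 2 × (6.674 × 10⁻¹¹) × (2.48 × 10²⁵) × (8.87 × 10⁵) / (3.90 × 10⁸)³
   = 4.95 × 10⁻⁵ m/s²

4.95 × 10⁻⁵ m/s²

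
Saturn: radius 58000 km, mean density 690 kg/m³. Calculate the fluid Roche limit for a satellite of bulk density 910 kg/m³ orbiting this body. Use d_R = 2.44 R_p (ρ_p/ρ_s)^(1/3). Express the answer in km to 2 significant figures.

1.3 × 10⁵ km

d_R = 2.44 × 58000 km × (690/910)^(1/3)
    = 1.3 × 10⁵ km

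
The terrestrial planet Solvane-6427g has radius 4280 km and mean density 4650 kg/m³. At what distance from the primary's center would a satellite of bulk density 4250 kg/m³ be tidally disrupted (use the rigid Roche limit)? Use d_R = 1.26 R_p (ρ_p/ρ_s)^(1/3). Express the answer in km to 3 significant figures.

5560 km

d_R = 1.26 × 4280 km × (4650/4250)^(1/3)
    = 5560 km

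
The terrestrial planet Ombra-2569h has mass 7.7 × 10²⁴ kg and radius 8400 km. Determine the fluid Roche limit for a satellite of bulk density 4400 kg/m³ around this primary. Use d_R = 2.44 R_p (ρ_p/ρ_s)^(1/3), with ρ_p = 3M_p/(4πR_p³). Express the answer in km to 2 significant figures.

ρ_p = 3M_p/(4πR_p³) = 3 × (7.7 × 10²⁴) / (4π × (8.4 × 10⁶ m)³) = 3100 kg/m³
d_R = 2.44 × 8400 km × (3100/4400)^(1/3)
    = 18000 km

18000 km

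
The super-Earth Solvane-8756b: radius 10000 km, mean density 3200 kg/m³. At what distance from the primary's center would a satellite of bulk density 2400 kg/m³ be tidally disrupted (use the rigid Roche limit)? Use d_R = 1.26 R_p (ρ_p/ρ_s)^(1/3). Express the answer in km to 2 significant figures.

d_R = 1.26 × 10000 km × (3200/2400)^(1/3)
    = 14000 km

14000 km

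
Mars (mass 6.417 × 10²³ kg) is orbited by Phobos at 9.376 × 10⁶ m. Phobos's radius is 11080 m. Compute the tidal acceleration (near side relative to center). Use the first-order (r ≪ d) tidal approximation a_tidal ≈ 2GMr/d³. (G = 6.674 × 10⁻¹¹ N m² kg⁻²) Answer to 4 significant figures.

Δa = 2GMr/d³
   = 2 × (6.674 × 10⁻¹¹) × (6.417 × 10²³) × (11080) / (9.376 × 10⁶)³
   = 1.151 × 10⁻³ m/s²

1.151 × 10⁻³ m/s²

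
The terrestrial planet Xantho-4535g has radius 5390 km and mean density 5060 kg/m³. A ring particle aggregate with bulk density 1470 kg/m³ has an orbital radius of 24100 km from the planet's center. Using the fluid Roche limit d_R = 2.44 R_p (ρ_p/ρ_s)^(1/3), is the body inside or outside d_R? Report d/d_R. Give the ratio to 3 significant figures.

outside; d/d_R ≈ 1.21

d_R = 2.44 × (5390 km) × (5060/1470)^(1/3) = 19860 km
d/d_R = (24100) / (19860) = 1.21
Since d/d_R > 1, the body is outside the Roche limit.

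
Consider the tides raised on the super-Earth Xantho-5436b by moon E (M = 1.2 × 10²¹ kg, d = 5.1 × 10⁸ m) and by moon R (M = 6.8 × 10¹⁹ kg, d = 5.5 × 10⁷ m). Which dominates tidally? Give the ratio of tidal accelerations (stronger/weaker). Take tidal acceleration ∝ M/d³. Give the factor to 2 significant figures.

Moon R, by a factor of ≈ 45

The tide-raising term goes as M/d³ (the gradient of a 1/d² field).
Moon E: (1.2 × 10²¹) / (5.1 × 10⁸)³ = 9.046 × 10⁻⁶
Moon R: (6.8 × 10¹⁹) / (5.5 × 10⁷)³ = 4.087 × 10⁻⁴
Ratio (larger/smaller) = 45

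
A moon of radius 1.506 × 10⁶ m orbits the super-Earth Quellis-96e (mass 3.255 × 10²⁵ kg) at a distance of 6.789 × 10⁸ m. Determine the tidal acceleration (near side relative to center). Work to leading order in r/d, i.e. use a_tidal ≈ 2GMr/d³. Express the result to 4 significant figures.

2.091 × 10⁻⁵ m/s²

Since r ≪ d, expand the inverse-square field across one radius to get the leading 2GMr/d³ term.
a_tidal = 2GMr/d³
        = 2 × (6.674 × 10⁻¹¹) × (3.255 × 10²⁵) × (1.506 × 10⁶) / (6.789 × 10⁸)³
        = 2.091 × 10⁻⁵ m/s²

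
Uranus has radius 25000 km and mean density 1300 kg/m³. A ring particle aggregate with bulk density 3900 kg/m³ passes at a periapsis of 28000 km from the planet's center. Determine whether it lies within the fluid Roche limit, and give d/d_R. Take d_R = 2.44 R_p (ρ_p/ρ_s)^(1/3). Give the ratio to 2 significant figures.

d_R = 2.44 × (25000 km) × (1300/3900)^(1/3) = 42300 km
d/d_R = (28000) / (42300) = 0.66
Since d/d_R < 1, the body is inside the Roche limit.

inside; d/d_R ≈ 0.66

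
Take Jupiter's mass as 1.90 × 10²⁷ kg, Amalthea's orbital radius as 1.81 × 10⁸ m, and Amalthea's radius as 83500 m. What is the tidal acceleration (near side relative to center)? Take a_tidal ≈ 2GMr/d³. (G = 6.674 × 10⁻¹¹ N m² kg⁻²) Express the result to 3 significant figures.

Δg = 2GMr/d³
   = 2 × (6.674 × 10⁻¹¹) × (1.90 × 10²⁷) × (83500) / (1.81 × 10⁸)³
   = 3.57 × 10⁻³ m/s²

3.57 × 10⁻³ m/s²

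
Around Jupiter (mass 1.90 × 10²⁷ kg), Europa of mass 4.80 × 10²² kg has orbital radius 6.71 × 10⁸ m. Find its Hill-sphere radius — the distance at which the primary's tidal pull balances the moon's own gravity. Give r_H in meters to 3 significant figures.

1.37 × 10⁷ m

r_H ≈ a (m/3M)^(1/3)
    = (6.71 × 10⁸) × (4.80 × 10²² / (3 × 1.90 × 10²⁷))^(1/3)
    = 1.37 × 10⁷ m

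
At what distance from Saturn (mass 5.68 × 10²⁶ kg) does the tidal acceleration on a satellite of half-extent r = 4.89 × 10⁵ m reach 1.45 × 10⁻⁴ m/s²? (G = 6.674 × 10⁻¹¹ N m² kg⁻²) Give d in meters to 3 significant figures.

2GMr/d³ = a_tidal  ⇒  d = (2GMr / a_tidal)^(1/3)
d = (2 × 6.674×10⁻¹¹ × (5.68 × 10²⁶) × (4.89 × 10⁵) / (1.45 × 10⁻⁴))^(1/3)
  = 6.35 × 10⁸ m

6.35 × 10⁸ m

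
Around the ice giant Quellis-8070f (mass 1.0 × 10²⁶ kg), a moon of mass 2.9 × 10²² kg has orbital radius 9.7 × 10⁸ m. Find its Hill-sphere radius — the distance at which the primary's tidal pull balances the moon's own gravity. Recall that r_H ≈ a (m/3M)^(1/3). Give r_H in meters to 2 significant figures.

r_H ≈ a (m/3M)^(1/3)
    = (9.7 × 10⁸) × (2.9 × 10²² / (3 × 1.0 × 10²⁶))^(1/3)
    = 4.5 × 10⁷ m

4.5 × 10⁷ m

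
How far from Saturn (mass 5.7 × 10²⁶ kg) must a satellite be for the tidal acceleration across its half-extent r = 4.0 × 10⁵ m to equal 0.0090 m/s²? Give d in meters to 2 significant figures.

1.5 × 10⁸ m

2GMr/d³ = a_tidal  ⇒  d = (2GMr / a_tidal)^(1/3)
d = (2 × 6.674×10⁻¹¹ × (5.7 × 10²⁶) × (4.0 × 10⁵) / (0.0090))^(1/3)
  = 1.5 × 10⁸ m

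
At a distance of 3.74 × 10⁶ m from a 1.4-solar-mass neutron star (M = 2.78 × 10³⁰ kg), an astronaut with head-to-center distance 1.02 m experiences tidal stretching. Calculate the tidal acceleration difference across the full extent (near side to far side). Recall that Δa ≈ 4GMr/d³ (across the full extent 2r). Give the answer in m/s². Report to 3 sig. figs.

a_tidal = 4GMr/d³
        = 4 × (6.674 × 10⁻¹¹) × (2.78 × 10³⁰) × (1.02) / (3.74 × 10⁶)³
        = 1.45 × 10¹ m/s²

1.45 × 10¹ m/s²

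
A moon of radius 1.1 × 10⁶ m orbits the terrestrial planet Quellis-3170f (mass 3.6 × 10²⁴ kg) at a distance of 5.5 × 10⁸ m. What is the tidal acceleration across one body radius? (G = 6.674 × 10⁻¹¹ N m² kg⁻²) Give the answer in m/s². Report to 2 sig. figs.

The tidal stretch is the gradient of GM/d² times the body's extent r, hence the 1/d³ dependence.
Δa = 2GMr/d³
   = 2 × (6.674 × 10⁻¹¹) × (3.6 × 10²⁴) × (1.1 × 10⁶) / (5.5 × 10⁸)³
   = 3.2 × 10⁻⁶ m/s²

3.2 × 10⁻⁶ m/s²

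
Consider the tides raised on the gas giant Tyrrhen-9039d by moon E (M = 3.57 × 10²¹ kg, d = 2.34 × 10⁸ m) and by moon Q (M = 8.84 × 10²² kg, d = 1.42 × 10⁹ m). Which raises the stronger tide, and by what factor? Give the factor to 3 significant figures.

Moon E, by a factor of ≈ 9.02

The tide-raising term goes as M/d³ (the gradient of a 1/d² field).
Moon E: (3.57 × 10²¹) / (2.34 × 10⁸)³ = 2.786 × 10⁻⁴
Moon Q: (8.84 × 10²²) / (1.42 × 10⁹)³ = 3.087 × 10⁻⁵
Ratio (larger/smaller) = 9.02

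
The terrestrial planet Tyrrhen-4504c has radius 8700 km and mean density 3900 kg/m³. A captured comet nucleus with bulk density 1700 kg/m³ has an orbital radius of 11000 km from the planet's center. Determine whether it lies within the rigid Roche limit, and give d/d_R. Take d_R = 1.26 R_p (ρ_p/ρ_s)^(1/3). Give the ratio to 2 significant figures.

inside; d/d_R ≈ 0.76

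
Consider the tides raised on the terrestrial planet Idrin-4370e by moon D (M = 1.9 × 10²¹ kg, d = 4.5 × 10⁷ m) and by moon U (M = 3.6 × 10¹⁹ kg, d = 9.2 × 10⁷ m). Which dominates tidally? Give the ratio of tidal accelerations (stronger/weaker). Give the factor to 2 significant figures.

Moon D, by a factor of ≈ 450

The tide-raising term goes as M/d³ (the gradient of a 1/d² field).
Moon D: (1.9 × 10²¹) / (4.5 × 10⁷)³ = 2.085 × 10⁻²
Moon U: (3.6 × 10¹⁹) / (9.2 × 10⁷)³ = 4.623 × 10⁻⁵
Ratio (larger/smaller) = 450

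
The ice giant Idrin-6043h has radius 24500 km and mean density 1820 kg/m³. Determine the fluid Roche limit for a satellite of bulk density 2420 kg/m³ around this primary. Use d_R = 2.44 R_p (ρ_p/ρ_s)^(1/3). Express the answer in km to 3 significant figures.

d_R = 2.44 × 24500 km × (1820/2420)^(1/3)
    = 54400 km

54400 km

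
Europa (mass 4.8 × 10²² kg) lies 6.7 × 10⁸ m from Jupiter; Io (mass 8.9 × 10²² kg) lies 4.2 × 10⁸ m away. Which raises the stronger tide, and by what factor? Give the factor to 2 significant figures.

Compare M/d³ for the two perturbers:
Europa: (4.8 × 10²²) / (6.7 × 10⁸)³ = 1.596 × 10⁻⁴
Io: (8.9 × 10²²) / (4.2 × 10⁸)³ = 1.201 × 10⁻³
Ratio (larger/smaller) = 7.5

Io, by a factor of ≈ 7.5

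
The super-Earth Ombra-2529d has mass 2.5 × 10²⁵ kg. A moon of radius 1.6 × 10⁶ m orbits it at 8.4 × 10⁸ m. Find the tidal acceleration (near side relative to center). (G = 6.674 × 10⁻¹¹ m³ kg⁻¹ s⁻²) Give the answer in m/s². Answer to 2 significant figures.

9.0 × 10⁻⁶ m/s²

Δg = 2GMr/d³
   = 2 × (6.674 × 10⁻¹¹) × (2.5 × 10²⁵) × (1.6 × 10⁶) / (8.4 × 10⁸)³
   = 9.0 × 10⁻⁶ m/s²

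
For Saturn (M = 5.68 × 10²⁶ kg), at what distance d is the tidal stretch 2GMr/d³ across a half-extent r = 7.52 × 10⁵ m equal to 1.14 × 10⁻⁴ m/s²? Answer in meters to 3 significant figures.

2GMr/d³ = a_tidal  ⇒  d = (2GMr / a_tidal)^(1/3)
d = (2 × 6.674×10⁻¹¹ × (5.68 × 10²⁶) × (7.52 × 10⁵) / (1.14 × 10⁻⁴))^(1/3)
  = 7.94 × 10⁸ m

7.94 × 10⁸ m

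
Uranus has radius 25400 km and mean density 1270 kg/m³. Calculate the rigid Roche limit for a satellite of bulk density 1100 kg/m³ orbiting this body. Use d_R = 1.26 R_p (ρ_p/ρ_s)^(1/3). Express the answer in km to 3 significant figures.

33600 km

d_R = 1.26 × 25400 km × (1270/1100)^(1/3)
    = 33600 km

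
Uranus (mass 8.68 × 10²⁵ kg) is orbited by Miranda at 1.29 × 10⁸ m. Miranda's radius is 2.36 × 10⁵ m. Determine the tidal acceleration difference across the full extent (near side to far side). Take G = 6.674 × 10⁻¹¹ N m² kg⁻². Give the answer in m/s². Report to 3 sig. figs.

a_tidal = 4GMr/d³
        = 4 × (6.674 × 10⁻¹¹) × (8.68 × 10²⁵) × (2.36 × 10⁵) / (1.29 × 10⁸)³
        = 2.55 × 10⁻³ m/s²

2.55 × 10⁻³ m/s²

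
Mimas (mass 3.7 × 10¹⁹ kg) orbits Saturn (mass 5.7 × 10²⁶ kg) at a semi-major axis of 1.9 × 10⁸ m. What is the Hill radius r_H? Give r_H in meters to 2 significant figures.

5.3 × 10⁵ m

r_H ≈ a (m/3M)^(1/3)
    = (1.9 × 10⁸) × (3.7 × 10¹⁹ / (3 × 5.7 × 10²⁶))^(1/3)
    = 5.3 × 10⁵ m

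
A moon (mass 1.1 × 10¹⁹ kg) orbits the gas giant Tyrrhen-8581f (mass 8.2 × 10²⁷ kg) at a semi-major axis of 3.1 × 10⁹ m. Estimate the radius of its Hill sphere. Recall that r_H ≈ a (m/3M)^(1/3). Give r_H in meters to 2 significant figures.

2.4 × 10⁶ m

r_H ≈ a (m/3M)^(1/3)
    = (3.1 × 10⁹) × (1.1 × 10¹⁹ / (3 × 8.2 × 10²⁷))^(1/3)
    = 2.4 × 10⁶ m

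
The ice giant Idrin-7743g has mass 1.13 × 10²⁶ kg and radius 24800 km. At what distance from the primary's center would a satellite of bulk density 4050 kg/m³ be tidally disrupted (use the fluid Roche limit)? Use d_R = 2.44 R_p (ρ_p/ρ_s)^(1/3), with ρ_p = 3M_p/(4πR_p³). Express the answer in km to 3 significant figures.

ρ_p = 3M_p/(4πR_p³) = 3 × (1.13 × 10²⁶) / (4π × (2.48 × 10⁷ m)³) = 1770 kg/m³
d_R = 2.44 × 24800 km × (1770/4050)^(1/3)
    = 45900 km

45900 km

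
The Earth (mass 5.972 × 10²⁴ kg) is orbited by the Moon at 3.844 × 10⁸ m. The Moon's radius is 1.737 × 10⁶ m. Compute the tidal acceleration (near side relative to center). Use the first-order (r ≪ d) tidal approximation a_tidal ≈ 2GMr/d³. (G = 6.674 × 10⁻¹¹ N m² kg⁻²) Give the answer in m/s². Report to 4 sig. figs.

The tidal stretch is the gradient of GM/d² times the body's extent r, hence the 1/d³ dependence.
Δa = 2GMr/d³
   = 2 × (6.674 × 10⁻¹¹) × (5.972 × 10²⁴) × (1.737 × 10⁶) / (3.844 × 10⁸)³
   = 2.438 × 10⁻⁵ m/s²

2.438 × 10⁻⁵ m/s²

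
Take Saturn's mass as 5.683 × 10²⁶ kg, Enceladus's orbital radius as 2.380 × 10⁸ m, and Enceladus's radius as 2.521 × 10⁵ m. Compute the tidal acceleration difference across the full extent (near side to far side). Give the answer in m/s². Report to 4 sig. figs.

Δa = 4GMr/d³
   = 4 × (6.674 × 10⁻¹¹) × (5.683 × 10²⁶) × (2.521 × 10⁵) / (2.380 × 10⁸)³
   = 2.837 × 10⁻³ m/s²

2.837 × 10⁻³ m/s²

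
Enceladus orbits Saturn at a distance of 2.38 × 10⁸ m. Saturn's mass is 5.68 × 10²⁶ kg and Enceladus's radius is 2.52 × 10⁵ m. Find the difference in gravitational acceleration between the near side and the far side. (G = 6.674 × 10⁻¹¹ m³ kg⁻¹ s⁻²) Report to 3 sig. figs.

Δa = 4GMr/d³
   = 4 × (6.674 × 10⁻¹¹) × (5.68 × 10²⁶) × (2.52 × 10⁵) / (2.38 × 10⁸)³
   = 2.83 × 10⁻³ m/s²

2.83 × 10⁻³ m/s²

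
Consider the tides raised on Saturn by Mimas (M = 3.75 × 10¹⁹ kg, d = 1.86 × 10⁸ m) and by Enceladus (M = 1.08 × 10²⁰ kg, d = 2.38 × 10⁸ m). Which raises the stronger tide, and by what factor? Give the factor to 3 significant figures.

The tide-raising term goes as M/d³ (the gradient of a 1/d² field).
Mimas: (3.75 × 10¹⁹) / (1.86 × 10⁸)³ = 5.828 × 10⁻⁶
Enceladus: (1.08 × 10²⁰) / (2.38 × 10⁸)³ = 8.011 × 10⁻⁶
Ratio (larger/smaller) = 1.37

Enceladus, by a factor of ≈ 1.37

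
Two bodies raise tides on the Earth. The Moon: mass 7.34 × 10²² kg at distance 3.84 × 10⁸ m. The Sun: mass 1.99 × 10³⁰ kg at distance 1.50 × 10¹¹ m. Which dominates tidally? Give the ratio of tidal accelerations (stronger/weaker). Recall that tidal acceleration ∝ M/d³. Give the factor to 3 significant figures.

The Moon, by a factor of ≈ 2.20

Tidal stretch scales as M/d³; compute that for each body.
The Moon: (7.34 × 10²²) / (3.84 × 10⁸)³ = 1.296 × 10⁻³
The Sun: (1.99 × 10³⁰) / (1.50 × 10¹¹)³ = 5.896 × 10⁻⁴
Ratio (larger/smaller) = 2.20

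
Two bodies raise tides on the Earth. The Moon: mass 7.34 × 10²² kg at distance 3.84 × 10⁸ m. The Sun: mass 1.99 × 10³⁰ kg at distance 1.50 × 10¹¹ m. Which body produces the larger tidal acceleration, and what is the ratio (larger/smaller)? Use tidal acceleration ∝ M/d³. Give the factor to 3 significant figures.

The Moon, by a factor of ≈ 2.20

Compare M/d³ for the two perturbers:
The Moon: (7.34 × 10²²) / (3.84 × 10⁸)³ = 1.296 × 10⁻³
The Sun: (1.99 × 10³⁰) / (1.50 × 10¹¹)³ = 5.896 × 10⁻⁴
Ratio (larger/smaller) = 2.20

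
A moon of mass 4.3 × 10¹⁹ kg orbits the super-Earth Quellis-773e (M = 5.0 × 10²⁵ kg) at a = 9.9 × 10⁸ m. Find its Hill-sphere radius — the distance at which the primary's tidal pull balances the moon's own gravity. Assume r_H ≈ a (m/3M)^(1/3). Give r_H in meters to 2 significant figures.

r_H ≈ a (m/3M)^(1/3)
    = (9.9 × 10⁸) × (4.3 × 10¹⁹ / (3 × 5.0 × 10²⁵))^(1/3)
    = 6.5 × 10⁶ m

6.5 × 10⁶ m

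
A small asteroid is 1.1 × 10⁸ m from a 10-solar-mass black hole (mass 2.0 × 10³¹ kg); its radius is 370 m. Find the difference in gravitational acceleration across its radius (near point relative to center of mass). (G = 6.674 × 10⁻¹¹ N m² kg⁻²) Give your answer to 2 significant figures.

a_tidal = 2GMr/d³
        = 2 × (6.674 × 10⁻¹¹) × (2.0 × 10³¹) × (370) / (1.1 × 10⁸)³
        = 7.4 × 10⁻¹ m/s²

7.4 × 10⁻¹ m/s²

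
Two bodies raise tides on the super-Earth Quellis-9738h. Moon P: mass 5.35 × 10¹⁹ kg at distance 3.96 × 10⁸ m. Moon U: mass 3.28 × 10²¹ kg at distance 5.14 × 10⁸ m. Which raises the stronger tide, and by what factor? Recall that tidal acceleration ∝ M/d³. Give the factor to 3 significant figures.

Moon U, by a factor of ≈ 28.0

The tide-raising term goes as M/d³ (the gradient of a 1/d² field).
Moon P: (5.35 × 10¹⁹) / (3.96 × 10⁸)³ = 8.615 × 10⁻⁷
Moon U: (3.28 × 10²¹) / (5.14 × 10⁸)³ = 2.415 × 10⁻⁵
Ratio (larger/smaller) = 28.0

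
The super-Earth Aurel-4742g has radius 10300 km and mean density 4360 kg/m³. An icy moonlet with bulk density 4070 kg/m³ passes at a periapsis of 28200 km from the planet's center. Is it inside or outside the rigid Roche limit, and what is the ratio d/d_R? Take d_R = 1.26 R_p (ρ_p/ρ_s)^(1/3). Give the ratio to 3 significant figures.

outside; d/d_R ≈ 2.12

d_R = 1.26 × (10300 km) × (4360/4070)^(1/3) = 13280 km
d/d_R = (28200) / (13280) = 2.12
Since d/d_R > 1, the body is outside the Roche limit.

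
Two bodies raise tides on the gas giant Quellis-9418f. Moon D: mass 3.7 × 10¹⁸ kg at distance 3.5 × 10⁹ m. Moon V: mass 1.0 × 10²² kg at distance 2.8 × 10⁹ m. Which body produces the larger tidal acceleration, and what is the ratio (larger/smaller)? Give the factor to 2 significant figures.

The tide-raising term goes as M/d³ (the gradient of a 1/d² field).
Moon D: (3.7 × 10¹⁸) / (3.5 × 10⁹)³ = 8.630 × 10⁻¹¹
Moon V: (1.0 × 10²²) / (2.8 × 10⁹)³ = 4.555 × 10⁻⁷
Ratio (larger/smaller) = 5300

Moon V, by a factor of ≈ 5300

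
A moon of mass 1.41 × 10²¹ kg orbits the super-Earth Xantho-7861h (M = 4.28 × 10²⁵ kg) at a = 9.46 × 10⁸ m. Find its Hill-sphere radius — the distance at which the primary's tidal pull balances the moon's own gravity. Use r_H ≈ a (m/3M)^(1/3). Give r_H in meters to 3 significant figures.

r_H ≈ a (m/3M)^(1/3)
    = (9.46 × 10⁸) × (1.41 × 10²¹ / (3 × 4.28 × 10²⁵))^(1/3)
    = 2.10 × 10⁷ m

2.10 × 10⁷ m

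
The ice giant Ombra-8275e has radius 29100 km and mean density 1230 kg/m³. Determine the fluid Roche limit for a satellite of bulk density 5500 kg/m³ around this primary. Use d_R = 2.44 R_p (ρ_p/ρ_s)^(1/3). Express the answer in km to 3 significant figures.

43100 km

d_R = 2.44 × 29100 km × (1230/5500)^(1/3)
    = 43100 km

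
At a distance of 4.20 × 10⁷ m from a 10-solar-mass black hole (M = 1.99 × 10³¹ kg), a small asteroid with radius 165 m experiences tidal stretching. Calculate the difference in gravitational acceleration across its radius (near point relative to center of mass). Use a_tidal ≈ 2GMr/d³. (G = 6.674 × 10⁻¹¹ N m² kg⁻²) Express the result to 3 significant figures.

Δg = 2GMr/d³
   = 2 × (6.674 × 10⁻¹¹) × (1.99 × 10³¹) × (165) / (4.20 × 10⁷)³
   = 5.92 m/s²

5.92 m/s²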